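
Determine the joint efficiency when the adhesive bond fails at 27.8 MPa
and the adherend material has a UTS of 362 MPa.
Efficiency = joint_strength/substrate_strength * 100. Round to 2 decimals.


Joint efficiency = 27.8 / 362 * 100
= 7.68%

7.68


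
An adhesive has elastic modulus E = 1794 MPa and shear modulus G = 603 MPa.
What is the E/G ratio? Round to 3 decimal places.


E/G = 1794 / 603 = 2.975

2.975


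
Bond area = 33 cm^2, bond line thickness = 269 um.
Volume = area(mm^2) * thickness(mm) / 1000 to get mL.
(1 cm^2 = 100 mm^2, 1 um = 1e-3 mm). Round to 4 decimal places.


area_mm2 = 33 * 100 = 3300
blt_mm = 269 * 1e-3 = 0.269
vol_mm3 = 3300 * 0.269 = 887.7
vol_mL = 887.7 / 1000 = 0.8877 mL

0.8877


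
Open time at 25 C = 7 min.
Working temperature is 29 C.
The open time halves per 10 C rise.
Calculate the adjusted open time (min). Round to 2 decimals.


factor = 2^((29 - 25) / 10) = 1.3195
ot = 7 / 1.3195 = 5.31 min

5.31


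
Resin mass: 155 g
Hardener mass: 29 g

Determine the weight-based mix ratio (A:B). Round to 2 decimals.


Ratio = 155 / 29 = 5.34

5.34


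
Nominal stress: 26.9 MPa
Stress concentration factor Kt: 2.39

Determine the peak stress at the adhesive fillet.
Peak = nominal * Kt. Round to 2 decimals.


Peak stress = 26.9 * 2.39
= 64.29 MPa

64.29


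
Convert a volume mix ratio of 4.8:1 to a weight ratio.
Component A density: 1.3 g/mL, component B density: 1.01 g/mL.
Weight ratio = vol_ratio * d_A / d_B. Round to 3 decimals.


= 4.8 * 1.3 / 1.01 = 6.178

6.178


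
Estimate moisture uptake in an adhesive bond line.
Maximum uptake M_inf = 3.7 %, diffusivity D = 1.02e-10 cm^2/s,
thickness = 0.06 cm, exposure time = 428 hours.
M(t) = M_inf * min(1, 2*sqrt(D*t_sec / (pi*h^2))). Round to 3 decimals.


Convert time: 428 h = 1540800 s
ratio = min(1, 2*sqrt(1.02e-10*1540800/(pi*0.06^2)))
= 0.235764
M(t) = 3.7 * 0.235764 = 0.872%

0.872


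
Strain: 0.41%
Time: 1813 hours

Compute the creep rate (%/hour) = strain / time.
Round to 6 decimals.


Creep rate = 0.41 / 1813
= 0.000226 %/h

0.000226


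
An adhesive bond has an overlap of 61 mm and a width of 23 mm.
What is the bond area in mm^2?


Bond area = overlap * width
= 61 * 23
= 1403 mm^2

1403


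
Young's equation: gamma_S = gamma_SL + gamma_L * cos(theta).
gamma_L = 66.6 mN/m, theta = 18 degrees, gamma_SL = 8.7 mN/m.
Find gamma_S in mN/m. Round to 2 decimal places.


cos(18 deg) = 0.951057
gamma_S = 8.7 + 66.6 * 0.951057
= 72.04 mN/m

72.04


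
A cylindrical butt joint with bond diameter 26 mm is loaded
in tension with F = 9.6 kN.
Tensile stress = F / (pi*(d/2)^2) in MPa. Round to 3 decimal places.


Area = pi * (26/2)^2 = 530.9292 mm^2
Stress = 9.6*1000 / 530.9292
= 18.082 MPa

18.082


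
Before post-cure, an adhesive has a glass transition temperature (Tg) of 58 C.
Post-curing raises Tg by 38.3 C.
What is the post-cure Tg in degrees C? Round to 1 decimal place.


Tg_post = Tg_base + delta_Tg
= 58 + 38.3
= 96.3 C

96.3


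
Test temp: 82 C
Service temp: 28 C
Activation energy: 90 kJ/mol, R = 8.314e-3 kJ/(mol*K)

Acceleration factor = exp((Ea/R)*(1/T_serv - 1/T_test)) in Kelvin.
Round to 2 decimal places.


AF = exp((90/0.008314)*(1/301.15 - 1/355.15))
= 236.40

236.40


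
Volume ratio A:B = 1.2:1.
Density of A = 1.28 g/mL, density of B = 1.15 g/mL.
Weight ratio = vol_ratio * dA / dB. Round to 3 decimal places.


Wt ratio = 1.2 * 1.28 / 1.15
= 1.336

1.336


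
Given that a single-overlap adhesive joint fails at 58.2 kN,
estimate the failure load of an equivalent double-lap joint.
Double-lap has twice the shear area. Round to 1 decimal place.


Double-lap factor = 2
Expected load = 58.2 * 2 = 116.4 kN

116.4


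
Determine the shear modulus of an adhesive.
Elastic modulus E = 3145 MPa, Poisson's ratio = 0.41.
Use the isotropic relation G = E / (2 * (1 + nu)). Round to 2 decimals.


G = 3145 / (2*(1+0.41)) = 3145 / 2.82
= 1115.25 MPa

1115.25


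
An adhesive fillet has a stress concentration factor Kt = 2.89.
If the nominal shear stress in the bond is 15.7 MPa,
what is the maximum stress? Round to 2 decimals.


Max stress = 15.7 * 2.89 = 45.37 MPa

45.37


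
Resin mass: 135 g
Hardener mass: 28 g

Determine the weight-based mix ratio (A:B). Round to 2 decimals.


Ratio = 135 / 28 = 4.82

4.82


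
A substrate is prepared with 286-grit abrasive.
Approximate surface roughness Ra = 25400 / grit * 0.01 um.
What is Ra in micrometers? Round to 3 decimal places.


Ra = 25400 / 286 * 0.01 = 0.888 um

0.888


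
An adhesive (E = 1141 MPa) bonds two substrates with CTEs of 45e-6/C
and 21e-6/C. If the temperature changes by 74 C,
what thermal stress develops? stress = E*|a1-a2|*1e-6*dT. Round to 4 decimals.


Stress = 1141 * |45 - 21| * 1e-6 * 74
= 2.0264 MPa

2.0264


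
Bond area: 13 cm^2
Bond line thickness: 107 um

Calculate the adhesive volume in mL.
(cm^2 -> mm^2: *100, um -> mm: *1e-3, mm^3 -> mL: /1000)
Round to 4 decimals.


V = 13*100 * 107*1e-3 / 1000
= 0.1391 mL

0.1391


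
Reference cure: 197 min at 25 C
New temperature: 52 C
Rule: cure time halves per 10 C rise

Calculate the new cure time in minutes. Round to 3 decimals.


factor = 2^((52-25)/10) = 6.4980
t_new = 197 / 6.4980 = 30.317 min

30.317


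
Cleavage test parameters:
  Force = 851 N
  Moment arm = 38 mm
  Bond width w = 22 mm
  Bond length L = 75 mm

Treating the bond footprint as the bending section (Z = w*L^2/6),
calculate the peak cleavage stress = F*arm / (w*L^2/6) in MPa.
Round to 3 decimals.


M = 851 * 38 = 32338 N*mm
Z = 22 * 75^2 / 6 = 123750 / 6 mm^3
sigma = M / Z = 6 * 32338 / 123750 = 194028 / 123750
= 1.568 MPa

1.568


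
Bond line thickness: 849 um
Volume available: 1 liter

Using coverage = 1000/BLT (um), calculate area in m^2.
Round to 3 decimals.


1 L = 1e6 mm^3, thickness = 849 um = 0.849 mm
Area = 1e6 / 0.849 mm^2 = (1e6 / 0.849) / 1e6 m^2 = 1000 / 849 m^2
= 1.178 m^2

1.178


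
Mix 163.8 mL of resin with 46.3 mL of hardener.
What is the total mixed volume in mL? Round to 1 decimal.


Total = 163.8 + 46.3 = 210.1 mL

210.1


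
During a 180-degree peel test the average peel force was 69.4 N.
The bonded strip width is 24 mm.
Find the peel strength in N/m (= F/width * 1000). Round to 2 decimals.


Peel strength = F/width * 1000
= 69.4 / 24 * 1000
= 2891.67 N/m

2891.67


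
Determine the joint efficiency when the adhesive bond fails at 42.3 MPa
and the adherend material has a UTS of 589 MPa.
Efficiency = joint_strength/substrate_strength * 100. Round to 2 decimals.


Joint efficiency = 42.3 / 589 * 100
= 7.18%

7.18


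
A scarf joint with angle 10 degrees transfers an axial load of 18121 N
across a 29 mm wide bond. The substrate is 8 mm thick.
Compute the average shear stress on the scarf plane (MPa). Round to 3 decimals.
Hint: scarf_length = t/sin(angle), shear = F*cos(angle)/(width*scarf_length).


scarf_length = 8 / sin(10 deg) = 46.0702 mm
cos(10 deg) = 0.984808
shear stress = 18121 * 0.984808 / (29 * 46.0702)
= 13.357 MPa

13.357


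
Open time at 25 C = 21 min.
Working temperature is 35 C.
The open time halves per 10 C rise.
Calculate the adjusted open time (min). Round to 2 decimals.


factor = 2^((35 - 25) / 10) = 2.0000
ot = 21 / 2.0000 = 10.50 min

10.50


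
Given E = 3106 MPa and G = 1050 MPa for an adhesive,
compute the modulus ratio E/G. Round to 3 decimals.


E/G ratio = 3106 / 1050 = 2.958

2.958


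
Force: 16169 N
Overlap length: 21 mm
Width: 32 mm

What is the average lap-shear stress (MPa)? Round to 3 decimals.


Average shear stress = F / (overlap * width)
= 16169 / (21 * 32)
= 24.061 MPa

24.061


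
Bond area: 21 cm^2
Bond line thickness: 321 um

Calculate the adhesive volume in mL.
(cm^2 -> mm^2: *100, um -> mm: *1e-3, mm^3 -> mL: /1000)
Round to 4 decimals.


V = 21*100 * 321*1e-3 / 1000
= 0.6741 mL

0.6741


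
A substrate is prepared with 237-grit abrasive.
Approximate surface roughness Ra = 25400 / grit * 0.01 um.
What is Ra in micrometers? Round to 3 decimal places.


Ra = 25400 / 237 * 0.01 = 1.072 um

1.072


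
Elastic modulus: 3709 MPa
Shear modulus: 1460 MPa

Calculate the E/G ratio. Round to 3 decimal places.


E / G = 3709 / 1460 = 2.540

2.540


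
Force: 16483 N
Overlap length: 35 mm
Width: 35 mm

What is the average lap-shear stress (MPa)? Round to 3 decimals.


Average shear stress = F / (overlap * width)
= 16483 / (35 * 35)
= 13.456 MPa

13.456


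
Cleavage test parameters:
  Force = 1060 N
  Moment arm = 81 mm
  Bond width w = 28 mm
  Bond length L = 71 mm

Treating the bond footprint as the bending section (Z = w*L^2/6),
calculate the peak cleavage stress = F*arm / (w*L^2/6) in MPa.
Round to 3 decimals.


M = 1060 * 81 = 85860 N*mm
Z = 28 * 71^2 / 6 = 141148 / 6 mm^3
sigma = M / Z = 6 * 85860 / 141148 = 515160 / 141148
= 3.650 MPa

3.650


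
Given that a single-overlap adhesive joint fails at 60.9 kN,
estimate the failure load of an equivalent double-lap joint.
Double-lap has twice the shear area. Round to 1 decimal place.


Double-lap factor = 2
Expected load = 60.9 * 2 = 121.8 kN

121.8


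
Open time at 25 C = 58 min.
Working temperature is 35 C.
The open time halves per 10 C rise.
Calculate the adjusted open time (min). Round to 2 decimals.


factor = 2^((35 - 25) / 10) = 2.0000
ot = 58 / 2.0000 = 29.00 min

29.00


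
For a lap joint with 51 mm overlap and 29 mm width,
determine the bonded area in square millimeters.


Area = 51 * 29 = 1479 mm^2

1479


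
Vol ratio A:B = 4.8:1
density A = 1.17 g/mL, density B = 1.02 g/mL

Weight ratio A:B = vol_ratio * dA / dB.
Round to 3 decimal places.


Weight ratio = 4.8 * 1.17 / 1.02
= 5.506

5.506


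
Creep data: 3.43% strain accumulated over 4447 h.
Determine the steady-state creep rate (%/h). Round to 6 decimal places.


Rate = 3.43 / 4447 = 0.000771 %/h

0.000771


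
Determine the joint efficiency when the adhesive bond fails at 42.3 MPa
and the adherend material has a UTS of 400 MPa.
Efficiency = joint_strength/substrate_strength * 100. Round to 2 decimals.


Joint efficiency = 42.3 / 400 * 100
= 10.58%

10.58


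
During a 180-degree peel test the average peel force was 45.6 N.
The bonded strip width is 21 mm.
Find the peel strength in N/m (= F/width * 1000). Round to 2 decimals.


Peel strength = F/width * 1000
= 45.6 / 21 * 1000
= 2171.43 N/m

2171.43


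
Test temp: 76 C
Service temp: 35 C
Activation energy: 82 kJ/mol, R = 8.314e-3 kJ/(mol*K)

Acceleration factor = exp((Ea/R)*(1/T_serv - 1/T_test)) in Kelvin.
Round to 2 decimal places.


AF = exp((82/0.008314)*(1/308.15 - 1/349.15))
= 42.88

42.88


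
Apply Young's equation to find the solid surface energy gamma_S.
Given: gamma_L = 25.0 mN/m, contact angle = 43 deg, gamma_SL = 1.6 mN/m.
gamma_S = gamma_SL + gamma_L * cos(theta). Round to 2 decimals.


theta_rad = 43 * pi/180 = 0.750492
gamma_S = 1.6 + 25.0 * cos(0.750492)
= 19.88 mN/m

19.88


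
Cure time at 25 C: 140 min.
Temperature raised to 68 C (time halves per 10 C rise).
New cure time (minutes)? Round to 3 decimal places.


Acceleration factor = 2^(43/10) = 19.6983
New time = 140 / 19.6983 = 7.107 min

7.107


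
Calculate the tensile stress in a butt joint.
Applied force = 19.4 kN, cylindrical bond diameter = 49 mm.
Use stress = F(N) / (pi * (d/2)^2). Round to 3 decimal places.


A = pi * 24.5^2 = 1885.7410 mm^2
sigma = 19400.0 / 1885.7410 = 10.288 MPa

10.288


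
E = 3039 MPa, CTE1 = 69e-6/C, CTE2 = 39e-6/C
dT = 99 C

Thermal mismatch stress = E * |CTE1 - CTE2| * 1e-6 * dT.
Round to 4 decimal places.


= 3039 * 30e-6 * 99
= 9.0258 MPa

9.0258


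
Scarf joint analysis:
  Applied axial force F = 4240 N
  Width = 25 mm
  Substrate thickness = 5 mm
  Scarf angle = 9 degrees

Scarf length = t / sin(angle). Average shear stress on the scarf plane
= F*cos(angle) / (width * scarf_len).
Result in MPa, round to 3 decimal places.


Scarf length = 5 / sin(9 deg) = 31.9623 mm
cos(9 deg) = 0.987688
Shear = 4240 * 0.987688 / (25 * 31.9623)
= 5.241 MPa

5.241


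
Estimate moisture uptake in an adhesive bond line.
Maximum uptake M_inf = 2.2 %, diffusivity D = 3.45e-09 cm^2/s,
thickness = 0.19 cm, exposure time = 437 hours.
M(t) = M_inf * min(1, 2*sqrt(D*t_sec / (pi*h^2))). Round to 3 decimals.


Convert time: 437 h = 1573200 s
ratio = min(1, 2*sqrt(3.45e-09*1573200/(pi*0.19^2)))
= 0.437525
M(t) = 2.2 * 0.437525 = 0.963%

0.963


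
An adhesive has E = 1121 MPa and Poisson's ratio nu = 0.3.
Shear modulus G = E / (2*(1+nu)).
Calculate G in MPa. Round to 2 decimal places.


G = 1121 / (2*(1+0.3))
= 1121 / 2.60
= 431.15 MPa

431.15


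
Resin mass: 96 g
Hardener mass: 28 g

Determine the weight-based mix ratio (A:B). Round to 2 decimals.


Ratio = 96 / 28 = 3.43

3.43


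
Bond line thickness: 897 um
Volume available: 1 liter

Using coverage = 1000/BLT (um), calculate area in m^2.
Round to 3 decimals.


1 L = 1e6 mm^3, thickness = 897 um = 0.897 mm
Area = 1e6 / 0.897 mm^2 = (1e6 / 0.897) / 1e6 m^2 = 1000 / 897 m^2
= 1.115 m^2

1.115


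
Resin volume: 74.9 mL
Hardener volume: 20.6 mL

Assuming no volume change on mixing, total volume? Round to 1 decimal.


V_total = 74.9 + 20.6 = 95.5 mL

95.5


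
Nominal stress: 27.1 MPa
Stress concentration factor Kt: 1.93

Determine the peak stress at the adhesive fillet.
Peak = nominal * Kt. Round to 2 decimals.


Peak stress = 27.1 * 1.93
= 52.30 MPa

52.30


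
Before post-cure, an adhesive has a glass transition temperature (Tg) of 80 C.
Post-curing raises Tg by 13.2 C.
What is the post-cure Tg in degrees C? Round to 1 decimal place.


Tg_post = Tg_base + delta_Tg
= 80 + 13.2
= 93.2 C

93.2


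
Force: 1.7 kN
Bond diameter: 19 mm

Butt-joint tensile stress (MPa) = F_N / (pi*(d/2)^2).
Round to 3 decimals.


F_N = 1.7 * 1000 = 1700.0 N
A = pi*(9.5)^2 = 283.5287 mm^2
stress = 1700.0 / 283.5287 = 5.996 MPa

5.996


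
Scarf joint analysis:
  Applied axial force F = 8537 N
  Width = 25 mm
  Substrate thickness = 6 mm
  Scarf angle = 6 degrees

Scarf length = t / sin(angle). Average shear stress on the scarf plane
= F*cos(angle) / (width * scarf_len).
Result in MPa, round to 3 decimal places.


Scarf length = 6 / sin(6 deg) = 57.4006 mm
cos(6 deg) = 0.994522
Shear = 8537 * 0.994522 / (25 * 57.4006)
= 5.916 MPa

5.916


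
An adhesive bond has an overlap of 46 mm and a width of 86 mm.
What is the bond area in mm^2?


Bond area = overlap * width
= 46 * 86
= 3956 mm^2

3956


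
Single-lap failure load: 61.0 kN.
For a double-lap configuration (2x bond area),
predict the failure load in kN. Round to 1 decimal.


Failure load = 61.0 * 2 = 122.0 kN

122.0


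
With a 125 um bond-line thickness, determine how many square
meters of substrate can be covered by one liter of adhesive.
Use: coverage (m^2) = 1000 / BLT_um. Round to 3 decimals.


Coverage = 1000 / 125 = 8.000 m^2

8.000


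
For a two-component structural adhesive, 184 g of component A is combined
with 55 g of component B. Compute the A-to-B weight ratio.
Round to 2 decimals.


Weight ratio A:B = 184 / 55
= 3.35

3.35


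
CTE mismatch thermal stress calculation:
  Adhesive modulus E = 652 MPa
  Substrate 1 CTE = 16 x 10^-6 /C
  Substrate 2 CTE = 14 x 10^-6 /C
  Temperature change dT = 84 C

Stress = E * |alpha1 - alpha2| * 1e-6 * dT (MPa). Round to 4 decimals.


delta_alpha = |16 - 14| = 2 x 10^-6/C
Stress = 652 * 2e-6 * 84
= 0.1095 MPa

0.1095


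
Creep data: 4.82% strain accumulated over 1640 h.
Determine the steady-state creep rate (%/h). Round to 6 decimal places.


Rate = 4.82 / 1640 = 0.002939 %/h

0.002939


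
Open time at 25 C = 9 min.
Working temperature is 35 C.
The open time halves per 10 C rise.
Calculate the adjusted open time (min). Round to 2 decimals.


factor = 2^((35 - 25) / 10) = 2.0000
ot = 9 / 2.0000 = 4.50 min

4.50


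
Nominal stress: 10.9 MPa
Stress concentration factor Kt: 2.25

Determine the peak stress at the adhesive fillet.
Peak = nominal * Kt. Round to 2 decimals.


Peak stress = 10.9 * 2.25
= 24.53 MPa

24.53


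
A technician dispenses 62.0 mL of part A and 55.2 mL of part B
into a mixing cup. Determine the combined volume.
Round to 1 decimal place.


Combined volume = 62.0 + 55.2
= 117.2 mL

117.2


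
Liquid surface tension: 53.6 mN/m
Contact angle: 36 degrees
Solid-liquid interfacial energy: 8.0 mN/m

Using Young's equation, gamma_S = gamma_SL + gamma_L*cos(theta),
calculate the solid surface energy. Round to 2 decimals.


gamma_S = 8.0 + 53.6 * cos(36)
= 51.36 mN/m

51.36


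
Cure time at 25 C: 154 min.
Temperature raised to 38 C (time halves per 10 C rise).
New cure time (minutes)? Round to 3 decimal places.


Acceleration factor = 2^(13/10) = 2.4623
New time = 154 / 2.4623 = 62.543 min

62.543


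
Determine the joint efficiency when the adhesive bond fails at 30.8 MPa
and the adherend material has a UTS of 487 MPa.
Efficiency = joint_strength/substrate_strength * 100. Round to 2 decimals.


Joint efficiency = 30.8 / 487 * 100
= 6.32%

6.32


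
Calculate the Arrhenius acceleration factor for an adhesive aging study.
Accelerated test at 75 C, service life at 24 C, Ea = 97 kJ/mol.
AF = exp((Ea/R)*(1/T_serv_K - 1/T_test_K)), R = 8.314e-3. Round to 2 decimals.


T_test = 348.15 K, T_serv = 297.15 K
Ea/R = 97 / 0.008314 = 11667.07
AF = exp(11667.07 * (1/297.15 - 1/348.15))
= 314.70

314.70


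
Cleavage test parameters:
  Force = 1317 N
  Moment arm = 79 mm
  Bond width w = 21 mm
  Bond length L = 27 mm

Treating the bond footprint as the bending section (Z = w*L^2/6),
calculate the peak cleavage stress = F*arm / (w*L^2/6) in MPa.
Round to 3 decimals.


M = 1317 * 79 = 104043 N*mm
Z = 21 * 27^2 / 6 = 15309 / 6 mm^3
sigma = M / Z = 6 * 104043 / 15309 = 624258 / 15309
= 40.777 MPa

40.777


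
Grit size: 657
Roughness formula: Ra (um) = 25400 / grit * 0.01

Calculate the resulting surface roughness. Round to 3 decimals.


Ra = 25400 / 657 * 0.01
= 0.387 um

0.387


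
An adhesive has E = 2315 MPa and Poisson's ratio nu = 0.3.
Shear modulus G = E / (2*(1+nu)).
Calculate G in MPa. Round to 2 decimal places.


G = 2315 / (2*(1+0.3))
= 2315 / 2.60
= 890.38 MPa

890.38


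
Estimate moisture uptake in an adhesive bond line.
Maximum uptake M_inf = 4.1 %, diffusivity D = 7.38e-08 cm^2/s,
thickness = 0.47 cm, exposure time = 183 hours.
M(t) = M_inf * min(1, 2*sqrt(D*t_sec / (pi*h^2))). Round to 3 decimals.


Convert time: 183 h = 658800 s
ratio = min(1, 2*sqrt(7.38e-08*658800/(pi*0.47^2)))
= 0.529373
M(t) = 4.1 * 0.529373 = 2.170%

2.170


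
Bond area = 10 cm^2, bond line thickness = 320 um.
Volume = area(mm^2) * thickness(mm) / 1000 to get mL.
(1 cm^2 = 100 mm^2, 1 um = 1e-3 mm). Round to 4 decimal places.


area_mm2 = 10 * 100 = 1000
blt_mm = 320 * 1e-3 = 0.32
vol_mm3 = 1000 * 0.32 = 320.0
vol_mL = 320.0 / 1000 = 0.3200 mL

0.3200


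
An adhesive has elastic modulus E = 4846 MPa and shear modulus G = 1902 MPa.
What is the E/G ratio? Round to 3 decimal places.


E/G = 4846 / 1902 = 2.548

2.548


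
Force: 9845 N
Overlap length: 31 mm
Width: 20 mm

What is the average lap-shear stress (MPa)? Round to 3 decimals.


Average shear stress = F / (overlap * width)
= 9845 / (31 * 20)
= 15.879 MPa

15.879


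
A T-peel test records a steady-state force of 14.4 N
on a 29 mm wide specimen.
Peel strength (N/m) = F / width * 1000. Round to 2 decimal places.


Peel strength = 14.4 / 29 * 1000
= 496.55 N/m

496.55


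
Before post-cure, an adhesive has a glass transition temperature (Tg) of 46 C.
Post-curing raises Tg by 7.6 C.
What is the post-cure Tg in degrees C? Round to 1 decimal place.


Tg_post = Tg_base + delta_Tg
= 46 + 7.6
= 53.6 C

53.6


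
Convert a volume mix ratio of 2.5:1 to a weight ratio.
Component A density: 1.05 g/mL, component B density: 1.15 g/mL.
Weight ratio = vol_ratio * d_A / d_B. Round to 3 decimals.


= 2.5 * 1.05 / 1.15 = 2.283

2.283


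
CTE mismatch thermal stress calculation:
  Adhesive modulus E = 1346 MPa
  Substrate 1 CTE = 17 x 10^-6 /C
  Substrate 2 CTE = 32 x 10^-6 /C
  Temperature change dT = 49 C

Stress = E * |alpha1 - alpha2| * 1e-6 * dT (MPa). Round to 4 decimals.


delta_alpha = |17 - 32| = 15 x 10^-6/C
Stress = 1346 * 15e-6 * 49
= 0.9893 MPa

0.9893


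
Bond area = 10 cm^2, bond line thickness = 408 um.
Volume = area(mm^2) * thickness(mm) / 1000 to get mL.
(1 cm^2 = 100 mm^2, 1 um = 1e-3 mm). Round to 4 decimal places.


area_mm2 = 10 * 100 = 1000
blt_mm = 408 * 1e-3 = 0.408
vol_mm3 = 1000 * 0.408 = 408.0
vol_mL = 408.0 / 1000 = 0.4080 mL

0.4080


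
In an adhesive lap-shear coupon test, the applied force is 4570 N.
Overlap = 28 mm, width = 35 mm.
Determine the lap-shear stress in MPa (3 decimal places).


stress = F / (overlap * width)
= 4570 / (28 * 35)
= 4.663 MPa

4.663


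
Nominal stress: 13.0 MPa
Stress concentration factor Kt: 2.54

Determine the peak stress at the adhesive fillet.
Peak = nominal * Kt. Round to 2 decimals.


Peak stress = 13.0 * 2.54
= 33.02 MPa

33.02


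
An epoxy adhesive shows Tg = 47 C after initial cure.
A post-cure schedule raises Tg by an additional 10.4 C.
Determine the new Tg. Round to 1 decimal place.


New Tg = 47 + 10.4
= 57.4 C

57.4


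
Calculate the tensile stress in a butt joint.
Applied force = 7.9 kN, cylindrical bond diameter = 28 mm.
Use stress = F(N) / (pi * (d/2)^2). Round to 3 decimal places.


A = pi * 14.0^2 = 615.7522 mm^2
sigma = 7900.0 / 615.7522 = 12.830 MPa

12.830


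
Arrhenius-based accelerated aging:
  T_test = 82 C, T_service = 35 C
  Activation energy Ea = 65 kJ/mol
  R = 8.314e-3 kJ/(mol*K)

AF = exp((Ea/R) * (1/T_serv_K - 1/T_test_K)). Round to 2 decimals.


T_test_K = 355.15, T_serv_K = 308.15
AF = exp((65/8.314e-3) * (1/308.15 - 1/355.15))
= 28.72

28.72


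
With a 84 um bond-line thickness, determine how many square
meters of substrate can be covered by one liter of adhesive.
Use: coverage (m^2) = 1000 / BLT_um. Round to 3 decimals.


Coverage = 1000 / 84 = 11.905 m^2

11.905


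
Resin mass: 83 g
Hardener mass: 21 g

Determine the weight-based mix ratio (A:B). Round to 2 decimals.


Ratio = 83 / 21 = 3.95

3.95


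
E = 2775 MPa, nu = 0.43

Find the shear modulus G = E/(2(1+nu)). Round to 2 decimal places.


G = 2775 / (2 * 1.43)
= 970.28 MPa

970.28


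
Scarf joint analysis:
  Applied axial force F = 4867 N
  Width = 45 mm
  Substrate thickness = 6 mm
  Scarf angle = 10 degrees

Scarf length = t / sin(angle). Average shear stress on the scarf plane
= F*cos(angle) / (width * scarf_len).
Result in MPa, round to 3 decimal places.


Scarf length = 6 / sin(10 deg) = 34.5526 mm
cos(10 deg) = 0.984808
Shear = 4867 * 0.984808 / (45 * 34.5526)
= 3.083 MPa

3.083


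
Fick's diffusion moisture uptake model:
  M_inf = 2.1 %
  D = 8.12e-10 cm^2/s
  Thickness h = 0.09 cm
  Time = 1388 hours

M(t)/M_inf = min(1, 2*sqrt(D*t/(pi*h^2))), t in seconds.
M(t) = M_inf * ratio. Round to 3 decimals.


t_sec = 1388 * 3600 = 4996800
ratio = 2*sqrt(8.12e-10*4996800/(pi*0.09^2))
= min(1, 0.798613)
= 0.798613
M(t) = 2.1 * 0.798613 = 1.677 %

1.677


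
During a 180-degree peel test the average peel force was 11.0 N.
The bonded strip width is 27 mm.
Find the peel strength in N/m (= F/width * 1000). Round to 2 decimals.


Peel strength = F/width * 1000
= 11.0 / 27 * 1000
= 407.41 N/m

407.41


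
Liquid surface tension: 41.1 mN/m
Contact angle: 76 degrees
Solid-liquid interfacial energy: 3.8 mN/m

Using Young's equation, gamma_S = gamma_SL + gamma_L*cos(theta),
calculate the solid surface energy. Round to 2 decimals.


gamma_S = 3.8 + 41.1 * cos(76)
= 13.74 mN/m

13.74


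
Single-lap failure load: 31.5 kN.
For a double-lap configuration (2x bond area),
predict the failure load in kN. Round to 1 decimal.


Failure load = 31.5 * 2 = 63.0 kN

63.0


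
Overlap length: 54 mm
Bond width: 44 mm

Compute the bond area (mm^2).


Bond area = 54 * 44 = 2376 mm^2

2376


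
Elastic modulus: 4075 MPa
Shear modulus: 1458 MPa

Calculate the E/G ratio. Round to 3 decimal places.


E / G = 4075 / 1458 = 2.795

2.795


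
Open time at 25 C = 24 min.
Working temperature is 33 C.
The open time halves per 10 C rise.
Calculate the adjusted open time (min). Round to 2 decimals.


factor = 2^((33 - 25) / 10) = 1.7411
ot = 24 / 1.7411 = 13.78 min

13.78


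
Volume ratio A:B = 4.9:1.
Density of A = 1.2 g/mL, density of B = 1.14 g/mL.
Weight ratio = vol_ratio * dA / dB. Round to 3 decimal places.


Wt ratio = 4.9 * 1.2 / 1.14
= 5.158

5.158


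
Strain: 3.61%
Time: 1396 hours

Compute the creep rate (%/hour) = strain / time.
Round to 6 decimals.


Creep rate = 3.61 / 1396
= 0.002586 %/h

0.002586


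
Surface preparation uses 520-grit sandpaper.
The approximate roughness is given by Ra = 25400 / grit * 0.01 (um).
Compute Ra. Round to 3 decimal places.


Ra = 25400 / 520 * 0.01
= 254 / 520
= 0.488 um

0.488


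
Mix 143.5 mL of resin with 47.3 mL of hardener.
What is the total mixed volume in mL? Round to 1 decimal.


Total = 143.5 + 47.3 = 190.8 mL

190.8


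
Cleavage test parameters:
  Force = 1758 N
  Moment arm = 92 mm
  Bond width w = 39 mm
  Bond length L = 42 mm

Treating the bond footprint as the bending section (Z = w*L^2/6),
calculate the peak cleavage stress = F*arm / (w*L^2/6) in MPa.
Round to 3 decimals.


M = 1758 * 92 = 161736 N*mm
Z = 39 * 42^2 / 6 = 68796 / 6 mm^3
sigma = M / Z = 6 * 161736 / 68796 = 970416 / 68796
= 14.106 MPa

14.106


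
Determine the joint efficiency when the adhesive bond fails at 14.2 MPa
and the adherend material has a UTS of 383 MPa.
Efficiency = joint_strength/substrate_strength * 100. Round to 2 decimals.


Joint efficiency = 14.2 / 383 * 100
= 3.71%

3.71


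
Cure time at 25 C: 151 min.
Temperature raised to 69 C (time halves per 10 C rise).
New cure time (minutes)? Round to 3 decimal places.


Acceleration factor = 2^(44/10) = 21.1121
New time = 151 / 21.1121 = 7.152 min

7.152


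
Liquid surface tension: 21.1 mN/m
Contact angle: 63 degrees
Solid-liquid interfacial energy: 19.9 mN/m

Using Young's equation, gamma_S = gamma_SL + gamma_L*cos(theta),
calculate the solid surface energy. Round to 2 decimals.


gamma_S = 19.9 + 21.1 * cos(63)
= 29.48 mN/m

29.48


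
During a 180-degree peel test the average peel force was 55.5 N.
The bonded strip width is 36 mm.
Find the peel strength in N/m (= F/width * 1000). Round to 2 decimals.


Peel strength = F/width * 1000
= 55.5 / 36 * 1000
= 1541.67 N/m

1541.67


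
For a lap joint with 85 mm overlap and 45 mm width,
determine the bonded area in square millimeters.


Area = 85 * 45 = 3825 mm^2

3825


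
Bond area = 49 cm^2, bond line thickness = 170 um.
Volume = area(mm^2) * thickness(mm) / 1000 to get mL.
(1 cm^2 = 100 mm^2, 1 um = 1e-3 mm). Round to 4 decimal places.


area_mm2 = 49 * 100 = 4900
blt_mm = 170 * 1e-3 = 0.17
vol_mm3 = 4900 * 0.17 = 833.0
vol_mL = 833.0 / 1000 = 0.8330 mL

0.8330


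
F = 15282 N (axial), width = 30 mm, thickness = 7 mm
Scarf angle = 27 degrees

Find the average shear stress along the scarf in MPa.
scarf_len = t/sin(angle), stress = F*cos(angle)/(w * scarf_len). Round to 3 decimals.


scarf_len = 7/sin(27 deg) = 15.4188
cos(27 deg) = 0.891007
stress = 15282*0.891007/(30*15.4188) = 29.437 MPa

29.437


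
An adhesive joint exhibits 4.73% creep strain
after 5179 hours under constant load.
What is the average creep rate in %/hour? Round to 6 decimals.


Creep rate = strain / time
= 4.73 / 5179
= 0.000913 %/h

0.000913


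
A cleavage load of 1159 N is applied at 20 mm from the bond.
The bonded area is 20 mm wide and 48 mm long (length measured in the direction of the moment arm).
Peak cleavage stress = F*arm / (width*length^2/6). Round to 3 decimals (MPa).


Moment = 1159 * 20 = 23180 N*mm
Section modulus = 20 * 2304 / 6 = 46080 / 6 mm^3
Stress = 23180 / (46080 / 6) = 139080 / 46080
= 3.018 MPa

3.018


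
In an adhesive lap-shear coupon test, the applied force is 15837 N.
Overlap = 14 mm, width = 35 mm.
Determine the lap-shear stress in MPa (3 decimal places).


stress = F / (overlap * width)
= 15837 / (14 * 35)
= 32.320 MPa

32.320


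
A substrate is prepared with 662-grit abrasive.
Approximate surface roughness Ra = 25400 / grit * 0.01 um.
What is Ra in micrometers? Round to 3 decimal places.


Ra = 25400 / 662 * 0.01 = 0.384 um

0.384


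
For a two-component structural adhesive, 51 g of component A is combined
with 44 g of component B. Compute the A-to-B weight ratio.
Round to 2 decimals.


Weight ratio A:B = 51 / 44
= 1.16

1.16


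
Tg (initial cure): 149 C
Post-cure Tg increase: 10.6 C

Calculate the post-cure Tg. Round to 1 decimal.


Post-cure Tg = 149 + 10.6 = 159.6 C

159.6


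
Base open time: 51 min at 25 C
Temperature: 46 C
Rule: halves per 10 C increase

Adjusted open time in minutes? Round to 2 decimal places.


Acceleration = 2^((46-25)/10) = 4.2871
Open time = 51 / 4.2871 = 11.90 min

11.90


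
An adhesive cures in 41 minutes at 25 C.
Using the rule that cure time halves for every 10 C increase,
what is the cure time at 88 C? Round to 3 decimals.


Factor = 2^((88 - 25) / 10) = 78.7932
Cure time = 41 / 78.7932
= 0.520 minutes

0.520


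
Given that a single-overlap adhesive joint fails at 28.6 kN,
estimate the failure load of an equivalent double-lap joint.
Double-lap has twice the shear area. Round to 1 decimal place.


Double-lap factor = 2
Expected load = 28.6 * 2 = 57.2 kN

57.2


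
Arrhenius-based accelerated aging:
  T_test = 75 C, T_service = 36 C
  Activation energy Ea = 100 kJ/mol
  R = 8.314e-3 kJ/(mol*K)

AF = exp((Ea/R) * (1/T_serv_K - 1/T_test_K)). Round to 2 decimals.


T_test_K = 348.15, T_serv_K = 309.15
AF = exp((100/8.314e-3) * (1/309.15 - 1/348.15))
= 78.13

78.13


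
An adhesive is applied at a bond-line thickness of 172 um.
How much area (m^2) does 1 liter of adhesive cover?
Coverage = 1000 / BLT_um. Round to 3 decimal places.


Coverage = 1000 / 172 = 5.814 m^2

5.814


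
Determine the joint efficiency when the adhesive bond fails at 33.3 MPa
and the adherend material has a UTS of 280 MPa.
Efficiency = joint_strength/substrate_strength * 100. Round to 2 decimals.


Joint efficiency = 33.3 / 280 * 100
= 11.89%

11.89


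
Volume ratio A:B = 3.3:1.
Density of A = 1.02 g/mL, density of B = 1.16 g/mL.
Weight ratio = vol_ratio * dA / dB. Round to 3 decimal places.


Wt ratio = 3.3 * 1.02 / 1.16
= 2.902

2.902


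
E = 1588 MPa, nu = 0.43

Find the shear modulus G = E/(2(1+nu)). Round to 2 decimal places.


G = 1588 / (2 * 1.43)
= 555.24 MPa

555.24


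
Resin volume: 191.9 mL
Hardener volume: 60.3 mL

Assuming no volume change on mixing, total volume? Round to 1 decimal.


V_total = 191.9 + 60.3 = 252.2 mL

252.2


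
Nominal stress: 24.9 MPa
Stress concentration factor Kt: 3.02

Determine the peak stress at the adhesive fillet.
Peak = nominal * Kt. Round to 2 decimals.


Peak stress = 24.9 * 3.02
= 75.20 MPa

75.20


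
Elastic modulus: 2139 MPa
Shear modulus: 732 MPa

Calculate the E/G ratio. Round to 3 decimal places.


E / G = 2139 / 732 = 2.922

2.922


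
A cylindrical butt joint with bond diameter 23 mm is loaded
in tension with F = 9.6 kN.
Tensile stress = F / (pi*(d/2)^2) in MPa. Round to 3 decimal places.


Area = pi * (23/2)^2 = 415.4756 mm^2
Stress = 9.6*1000 / 415.4756
= 23.106 MPa

23.106


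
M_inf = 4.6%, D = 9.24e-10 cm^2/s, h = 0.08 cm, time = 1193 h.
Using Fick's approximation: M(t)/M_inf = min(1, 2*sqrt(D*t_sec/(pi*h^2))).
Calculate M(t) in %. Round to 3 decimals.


t = 4294800 s
ratio = min(1, 2*sqrt(9.24e-10*4294800/(pi*0.0064)))
= 0.888531
M(t) = 4.6 * 0.888531 = 4.087%

4.087


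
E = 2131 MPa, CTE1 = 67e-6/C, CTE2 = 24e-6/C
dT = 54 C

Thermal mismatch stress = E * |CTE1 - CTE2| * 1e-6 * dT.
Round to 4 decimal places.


= 2131 * 43e-6 * 54
= 4.9482 MPa

4.9482


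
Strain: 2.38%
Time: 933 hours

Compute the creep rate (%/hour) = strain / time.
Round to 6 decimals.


Creep rate = 2.38 / 933
= 0.002551 %/h

0.002551


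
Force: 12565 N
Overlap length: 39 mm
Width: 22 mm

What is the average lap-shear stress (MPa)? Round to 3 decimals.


Average shear stress = F / (overlap * width)
= 12565 / (39 * 22)
= 14.645 MPa

14.645


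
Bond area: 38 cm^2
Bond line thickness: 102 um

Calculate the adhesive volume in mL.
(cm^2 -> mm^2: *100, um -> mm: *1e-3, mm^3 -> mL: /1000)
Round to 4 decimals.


V = 38*100 * 102*1e-3 / 1000
= 0.3876 mL

0.3876


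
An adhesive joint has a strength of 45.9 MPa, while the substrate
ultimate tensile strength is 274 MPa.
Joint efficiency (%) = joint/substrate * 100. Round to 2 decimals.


Efficiency = 45.9 / 274 * 100
= 16.75%

16.75


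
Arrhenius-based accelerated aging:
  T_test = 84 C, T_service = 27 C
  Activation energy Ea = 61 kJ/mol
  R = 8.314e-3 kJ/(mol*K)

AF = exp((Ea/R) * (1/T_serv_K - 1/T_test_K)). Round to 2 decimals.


T_test_K = 357.15, T_serv_K = 300.15
AF = exp((61/8.314e-3) * (1/300.15 - 1/357.15))
= 49.47

49.47


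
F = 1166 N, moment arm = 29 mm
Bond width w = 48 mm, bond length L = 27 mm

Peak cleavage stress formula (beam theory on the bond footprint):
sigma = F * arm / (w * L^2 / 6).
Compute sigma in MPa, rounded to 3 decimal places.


sigma = (1166 * 29) / (48 * 729 / 6)
= 33814 * 6 / 34992
= 202884 / 34992
= 5.798 MPa

5.798


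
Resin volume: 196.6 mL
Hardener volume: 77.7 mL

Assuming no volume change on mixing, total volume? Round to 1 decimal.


V_total = 196.6 + 77.7 = 274.3 mL

274.3


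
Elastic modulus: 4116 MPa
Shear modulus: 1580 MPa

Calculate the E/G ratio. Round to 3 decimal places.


E / G = 4116 / 1580 = 2.605

2.605


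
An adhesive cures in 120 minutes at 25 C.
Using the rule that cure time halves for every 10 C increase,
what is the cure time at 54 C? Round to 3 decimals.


Factor = 2^((54 - 25) / 10) = 7.4643
Cure time = 120 / 7.4643
= 16.077 minutes

16.077


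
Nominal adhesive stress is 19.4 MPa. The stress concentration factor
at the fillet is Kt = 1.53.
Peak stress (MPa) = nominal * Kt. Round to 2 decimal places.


Peak = 19.4 * 1.53 = 29.68 MPa

29.68


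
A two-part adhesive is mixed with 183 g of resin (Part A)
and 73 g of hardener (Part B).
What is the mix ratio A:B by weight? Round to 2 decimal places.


Mix ratio = mass_A / mass_B
= 183 / 73
= 2.51

2.51


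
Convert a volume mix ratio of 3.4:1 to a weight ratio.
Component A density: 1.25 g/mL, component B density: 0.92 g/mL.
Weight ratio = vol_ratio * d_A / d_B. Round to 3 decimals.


= 3.4 * 1.25 / 0.92 = 4.620

4.620


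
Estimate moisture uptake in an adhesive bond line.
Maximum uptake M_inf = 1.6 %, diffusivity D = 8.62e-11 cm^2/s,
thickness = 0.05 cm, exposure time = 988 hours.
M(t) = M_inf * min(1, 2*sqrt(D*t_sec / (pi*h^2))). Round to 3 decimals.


Convert time: 988 h = 3556800 s
ratio = min(1, 2*sqrt(8.62e-11*3556800/(pi*0.05^2)))
= 0.395156
M(t) = 1.6 * 0.395156 = 0.632%

0.632


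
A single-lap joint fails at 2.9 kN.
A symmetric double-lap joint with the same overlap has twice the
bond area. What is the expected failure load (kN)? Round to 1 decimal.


Double-lap load = 2 * 2.9 = 5.8 kN

5.8


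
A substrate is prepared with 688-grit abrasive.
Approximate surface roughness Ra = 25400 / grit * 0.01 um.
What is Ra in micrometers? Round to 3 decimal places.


Ra = 25400 / 688 * 0.01 = 0.369 um

0.369


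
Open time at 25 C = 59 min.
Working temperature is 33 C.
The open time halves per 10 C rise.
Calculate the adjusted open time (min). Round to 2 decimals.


factor = 2^((33 - 25) / 10) = 1.7411
ot = 59 / 1.7411 = 33.89 min

33.89


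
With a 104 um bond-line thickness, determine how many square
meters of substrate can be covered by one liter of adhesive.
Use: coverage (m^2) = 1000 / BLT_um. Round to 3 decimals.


Coverage = 1000 / 104 = 9.615 m^2

9.615


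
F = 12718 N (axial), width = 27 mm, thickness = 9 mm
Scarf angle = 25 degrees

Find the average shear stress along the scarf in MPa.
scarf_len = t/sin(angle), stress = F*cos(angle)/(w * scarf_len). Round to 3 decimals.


scarf_len = 9/sin(25 deg) = 21.2958
cos(25 deg) = 0.906308
stress = 12718*0.906308/(27*21.2958) = 20.046 MPa

20.046


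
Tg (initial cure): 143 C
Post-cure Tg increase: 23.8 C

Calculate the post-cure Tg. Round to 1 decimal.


Post-cure Tg = 143 + 23.8 = 166.8 C

166.8


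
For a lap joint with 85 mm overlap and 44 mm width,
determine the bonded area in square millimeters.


Area = 85 * 44 = 3740 mm^2

3740


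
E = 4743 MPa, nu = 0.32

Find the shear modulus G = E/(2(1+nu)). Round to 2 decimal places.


G = 4743 / (2 * 1.32)
= 1796.59 MPa

1796.59


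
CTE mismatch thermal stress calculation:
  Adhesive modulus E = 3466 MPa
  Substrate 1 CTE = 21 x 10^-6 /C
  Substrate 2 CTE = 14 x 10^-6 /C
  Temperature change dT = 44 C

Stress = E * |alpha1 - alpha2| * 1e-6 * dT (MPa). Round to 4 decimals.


delta_alpha = |21 - 14| = 7 x 10^-6/C
Stress = 3466 * 7e-6 * 44
= 1.0675 MPa

1.0675


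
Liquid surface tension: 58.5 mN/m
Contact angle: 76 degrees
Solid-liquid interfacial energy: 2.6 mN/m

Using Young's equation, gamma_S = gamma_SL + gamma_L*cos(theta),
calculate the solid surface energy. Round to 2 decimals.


gamma_S = 2.6 + 58.5 * cos(76)
= 16.75 mN/m

16.75


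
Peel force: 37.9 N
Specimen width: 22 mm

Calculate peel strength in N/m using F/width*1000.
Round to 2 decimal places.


Peel strength = 37.9 / 22 * 1000 = 1722.73 N/m

1722.73


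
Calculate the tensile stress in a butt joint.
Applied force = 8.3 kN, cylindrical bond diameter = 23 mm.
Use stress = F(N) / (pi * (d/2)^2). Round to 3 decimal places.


A = pi * 11.5^2 = 415.4756 mm^2
sigma = 8300.0 / 415.4756 = 19.977 MPa

19.977


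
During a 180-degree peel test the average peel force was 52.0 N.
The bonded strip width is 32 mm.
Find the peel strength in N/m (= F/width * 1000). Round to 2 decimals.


Peel strength = F/width * 1000
= 52.0 / 32 * 1000
= 1625.00 N/m

1625.00


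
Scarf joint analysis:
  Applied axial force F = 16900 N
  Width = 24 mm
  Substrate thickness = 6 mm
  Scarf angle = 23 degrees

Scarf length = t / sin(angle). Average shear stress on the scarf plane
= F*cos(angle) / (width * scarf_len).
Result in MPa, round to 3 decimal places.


Scarf length = 6 / sin(23 deg) = 15.3558 mm
cos(23 deg) = 0.920505
Shear = 16900 * 0.920505 / (24 * 15.3558)
= 42.211 MPa

42.211


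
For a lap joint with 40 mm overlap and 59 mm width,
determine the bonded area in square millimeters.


Area = 40 * 59 = 2360 mm^2

2360


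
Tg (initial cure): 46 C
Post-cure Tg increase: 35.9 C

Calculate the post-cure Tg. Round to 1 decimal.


Post-cure Tg = 46 + 35.9 = 81.9 C

81.9


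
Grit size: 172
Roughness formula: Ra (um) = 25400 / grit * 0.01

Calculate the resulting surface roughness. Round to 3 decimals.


Ra = 25400 / 172 * 0.01
= 1.477 um

1.477


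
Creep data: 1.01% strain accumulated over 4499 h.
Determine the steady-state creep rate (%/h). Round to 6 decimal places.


Rate = 1.01 / 4499 = 0.000224 %/h

0.000224


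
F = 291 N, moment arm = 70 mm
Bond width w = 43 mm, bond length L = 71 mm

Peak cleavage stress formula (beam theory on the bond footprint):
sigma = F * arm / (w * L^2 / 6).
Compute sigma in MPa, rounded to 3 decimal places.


sigma = (291 * 70) / (43 * 5041 / 6)
= 20370 * 6 / 216763
= 122220 / 216763
= 0.564 MPa

0.564


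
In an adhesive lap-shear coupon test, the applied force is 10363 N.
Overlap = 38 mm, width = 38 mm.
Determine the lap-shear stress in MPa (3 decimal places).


stress = F / (overlap * width)
= 10363 / (38 * 38)
= 7.177 MPa

7.177
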